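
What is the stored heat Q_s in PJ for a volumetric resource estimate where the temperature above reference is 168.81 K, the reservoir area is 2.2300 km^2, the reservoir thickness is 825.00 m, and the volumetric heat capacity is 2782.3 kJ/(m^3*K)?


Step 1: Vr = A*1e6*hr = 2.23*1e6*825.0 = 1.839750e+09 m^3
Step 2: Q_s = Vr*rhoc*dT/1e12 = 1.839750e+09*2782.3*168.81/1e12 = 864.09 PJ
Q_s = 864.09 PJ


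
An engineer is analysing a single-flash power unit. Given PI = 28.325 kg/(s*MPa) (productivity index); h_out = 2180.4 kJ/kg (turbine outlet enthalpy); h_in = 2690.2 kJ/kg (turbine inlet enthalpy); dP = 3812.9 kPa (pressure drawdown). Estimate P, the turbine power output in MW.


Step 1: mdot = PI * dP / 1000 = 28.325 * 3812.9 / 1000 = 108.0004 kg/s
Step 2: P = mdot*(h_in - h_out)/1000 = 108.0004*(2690.2 - 2180.4)/1000 = 55.059 MW
P = 55.059 MW


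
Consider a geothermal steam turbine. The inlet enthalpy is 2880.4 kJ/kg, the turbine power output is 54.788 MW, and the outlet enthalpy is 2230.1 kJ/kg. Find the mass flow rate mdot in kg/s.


mdot = P * 1000 / (h_in - h_out)
mdot = 54.788 * 1000 / (2880.4 - 2230.1)
mdot = 84.250 kg/s


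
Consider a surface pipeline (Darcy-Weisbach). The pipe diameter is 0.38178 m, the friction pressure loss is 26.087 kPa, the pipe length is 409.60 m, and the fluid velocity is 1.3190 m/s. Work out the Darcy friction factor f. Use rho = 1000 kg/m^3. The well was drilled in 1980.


f = dP*1000 / ((L/D)*(rho*vel^2/2))
f = 26.087*1000 / ((409.60/0.38178)*(1000*1.3190^2/2))
f = 0.027952


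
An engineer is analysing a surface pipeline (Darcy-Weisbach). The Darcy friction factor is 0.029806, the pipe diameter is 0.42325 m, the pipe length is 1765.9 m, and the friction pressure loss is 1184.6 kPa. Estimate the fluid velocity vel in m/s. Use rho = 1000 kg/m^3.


vel = sqrt(dP*1000*2*D / (f*L*rho))
vel = sqrt(1184.6*1000*2*0.42325 / (0.029806*1765.9*1000))
vel = 4.3648 m/s


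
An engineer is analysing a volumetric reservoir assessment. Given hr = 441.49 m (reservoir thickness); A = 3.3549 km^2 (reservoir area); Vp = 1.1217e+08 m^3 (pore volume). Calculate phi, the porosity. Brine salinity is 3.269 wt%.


phi = Vp / (A * 1e6 * hr)
phi = 1.1217e+08 / (3.3549 * 1e6 * 441.49)
phi = 0.075731


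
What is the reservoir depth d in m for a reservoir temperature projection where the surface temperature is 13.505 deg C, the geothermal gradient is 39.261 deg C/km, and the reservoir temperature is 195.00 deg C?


d = (T_res - T_surf) / grad * 1000
d = (195.00 - 13.505) / 39.261 * 1000
d = 4622.8 m


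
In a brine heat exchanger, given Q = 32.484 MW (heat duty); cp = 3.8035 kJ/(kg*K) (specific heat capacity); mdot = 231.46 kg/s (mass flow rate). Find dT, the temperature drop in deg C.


dT = Q * 1000 / (mdot * cp)
dT = 32.484 * 1000 / (231.46 * 3.8035)
dT = 36.89862 K
Convert (temperature difference, 1 K = 1 deg C): 36.89862 K = 36.89862 deg C
dT = 36.899 deg C


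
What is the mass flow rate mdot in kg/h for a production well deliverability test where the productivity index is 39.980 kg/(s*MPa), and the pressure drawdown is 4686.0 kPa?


mdot = PI * dP / 1000
mdot = 39.980 * 4686.0 / 1000
mdot = 187.3463 kg/s
Convert: 187.3463 kg/s * 3600.0 = 6.7445e+05 kg/h
mdot = 6.7445e+05 kg/h


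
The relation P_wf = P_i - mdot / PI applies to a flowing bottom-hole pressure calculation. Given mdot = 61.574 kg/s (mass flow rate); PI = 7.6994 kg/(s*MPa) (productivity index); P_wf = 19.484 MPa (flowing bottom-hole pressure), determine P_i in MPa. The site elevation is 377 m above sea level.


P_i = P_wf + mdot / PI
P_i = 19.484 + 61.574 / 7.6994
P_i = 27.481 MPa


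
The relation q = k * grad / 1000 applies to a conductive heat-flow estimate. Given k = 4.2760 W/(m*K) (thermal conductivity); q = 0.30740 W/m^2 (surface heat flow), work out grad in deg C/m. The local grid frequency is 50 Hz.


grad = q * 1000 / k
grad = 0.30740 * 1000 / 4.2760
grad = 71.88962 deg C/km
Convert: 71.88962 deg C/km * 0.001 = 0.071890 deg C/m
grad = 0.071890 deg C/m


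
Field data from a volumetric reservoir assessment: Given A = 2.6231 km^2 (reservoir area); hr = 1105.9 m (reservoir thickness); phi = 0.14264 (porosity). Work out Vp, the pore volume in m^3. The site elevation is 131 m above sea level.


Vp = A * 1e6 * hr * phi
Vp = 2.6231 * 1e6 * 1105.9 * 0.14264
Vp = 4.1378e+08 m^3


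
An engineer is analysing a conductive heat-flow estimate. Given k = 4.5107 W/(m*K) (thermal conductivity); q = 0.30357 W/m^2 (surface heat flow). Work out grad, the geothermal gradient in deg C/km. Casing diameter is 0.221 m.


grad = q * 1000 / k
grad = 0.30357 * 1000 / 4.5107
grad = 67.300 deg C/km


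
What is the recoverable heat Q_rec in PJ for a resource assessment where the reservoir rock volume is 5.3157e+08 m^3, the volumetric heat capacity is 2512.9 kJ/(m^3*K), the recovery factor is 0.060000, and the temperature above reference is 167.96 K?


Step 1: Q_s = Vr*rhoc*dT/1e12 = 5.3157e+08*2512.9*167.96/1e12 = 224.3580 PJ
Step 2: Q_rec = Q_s * RF = 224.3580 * 0.06 = 13.461 PJ
Q_rec = 13.461 PJ


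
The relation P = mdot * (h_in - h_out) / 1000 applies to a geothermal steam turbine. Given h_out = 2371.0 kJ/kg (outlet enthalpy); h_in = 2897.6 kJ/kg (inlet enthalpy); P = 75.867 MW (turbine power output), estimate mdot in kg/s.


mdot = P * 1000 / (h_in - h_out)
mdot = 75.867 * 1000 / (2897.6 - 2371.0)
mdot = 144.07 kg/s


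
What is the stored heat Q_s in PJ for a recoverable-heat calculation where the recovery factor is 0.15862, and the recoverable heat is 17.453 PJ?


Q_s = Q_rec / RF
Q_s = 17.453 / 0.15862
Q_s = 110.03 PJ


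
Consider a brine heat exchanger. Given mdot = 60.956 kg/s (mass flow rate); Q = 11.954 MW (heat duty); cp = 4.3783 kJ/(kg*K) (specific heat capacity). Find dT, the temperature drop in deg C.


dT = Q * 1000 / (mdot * cp)
dT = 11.954 * 1000 / (60.956 * 4.3783)
dT = 44.79105 K
Convert (temperature difference, 1 K = 1 deg C): 44.79105 K = 44.79105 deg C
dT = 44.791 deg C


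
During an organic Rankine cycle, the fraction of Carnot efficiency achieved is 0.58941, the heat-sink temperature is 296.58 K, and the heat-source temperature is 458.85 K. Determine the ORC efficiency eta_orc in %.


eta_orc = (1 - Tc/Th) * f * 100
eta_orc = (1 - 296.58/458.85) * 0.58941 * 100
eta_orc = 20.844 %


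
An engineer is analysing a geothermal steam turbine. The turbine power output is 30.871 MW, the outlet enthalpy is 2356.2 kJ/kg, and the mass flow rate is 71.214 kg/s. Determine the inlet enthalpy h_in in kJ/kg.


h_in = h_out + P * 1000 / mdot
h_in = 2356.2 + 30.871 * 1000 / 71.214
h_in = 2789.7 kJ/kg


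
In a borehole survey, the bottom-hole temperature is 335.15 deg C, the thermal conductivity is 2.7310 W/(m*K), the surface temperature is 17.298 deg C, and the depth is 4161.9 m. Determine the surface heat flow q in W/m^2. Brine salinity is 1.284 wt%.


Step 1: grad = (T_d - T_surf)/d * 1000 = (335.15 - 17.298)/4161.9 * 1000 = 76.37185 deg C/km
Step 2: q = k * grad / 1000 = 2.731 * 76.37185 / 1000 = 0.20857 W/m^2
q = 0.20857 W/m^2


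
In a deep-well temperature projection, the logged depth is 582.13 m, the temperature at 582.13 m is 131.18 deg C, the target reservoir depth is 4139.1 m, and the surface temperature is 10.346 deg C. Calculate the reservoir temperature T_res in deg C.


Step 1: grad = (T_d1 - T_surf)/d1 * 1000 = (131.18 - 10.346)/582.13 * 1000 = 207.5722 deg C/km
Step 2: T_res = T_surf + grad*d2/1000 = 10.346 + 207.5722*4139.1/1000 = 869.51 deg C
T_res = 869.51 deg C


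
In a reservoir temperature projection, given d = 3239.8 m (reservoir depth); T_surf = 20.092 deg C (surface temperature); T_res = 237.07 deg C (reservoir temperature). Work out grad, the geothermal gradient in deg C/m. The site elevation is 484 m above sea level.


grad = (T_res - T_surf) / d * 1000
grad = (237.07 - 20.092) / 3239.8 * 1000
grad = 66.97265 deg C/km
Convert: 66.97265 deg C/km * 0.001 = 0.066973 deg C/m
grad = 0.066973 deg C/m


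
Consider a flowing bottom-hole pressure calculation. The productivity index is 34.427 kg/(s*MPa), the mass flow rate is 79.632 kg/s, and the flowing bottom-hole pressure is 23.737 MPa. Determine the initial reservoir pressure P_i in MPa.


P_i = P_wf + mdot / PI
P_i = 23.737 + 79.632 / 34.427
P_i = 26.050 MPa


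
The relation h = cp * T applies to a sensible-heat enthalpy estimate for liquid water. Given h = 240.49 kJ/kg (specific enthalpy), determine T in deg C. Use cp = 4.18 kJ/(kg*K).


T = h / cp
T = 240.49 / 4.18
T = 57.533 deg C


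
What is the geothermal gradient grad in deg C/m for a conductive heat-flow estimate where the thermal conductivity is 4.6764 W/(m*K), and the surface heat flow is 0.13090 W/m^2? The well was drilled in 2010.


grad = q * 1000 / k
grad = 0.13090 * 1000 / 4.6764
grad = 27.99162 deg C/km
Convert: 27.99162 deg C/km * 0.001 = 0.027992 deg C/m
grad = 0.027992 deg C/m


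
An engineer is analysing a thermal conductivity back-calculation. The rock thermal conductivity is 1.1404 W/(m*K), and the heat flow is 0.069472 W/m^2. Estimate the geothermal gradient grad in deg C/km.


grad = q / k * 1000
grad = 0.069472 / 1.1404 * 1000
grad = 60.919 deg C/km


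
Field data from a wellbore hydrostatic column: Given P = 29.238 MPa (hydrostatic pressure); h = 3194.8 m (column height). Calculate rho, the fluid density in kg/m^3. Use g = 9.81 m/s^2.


rho = P * 1e6 / (g * h)
rho = 29.238 * 1e6 / (9.81 * 3194.8)
rho = 932.90 kg/m^3


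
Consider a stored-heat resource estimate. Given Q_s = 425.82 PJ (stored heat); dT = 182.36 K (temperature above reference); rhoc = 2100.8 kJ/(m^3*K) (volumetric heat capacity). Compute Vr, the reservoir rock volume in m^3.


Vr = Q_s * 1e12 / (rhoc * dT)
Vr = 425.82 * 1e12 / (2100.8 * 182.36)
Vr = 1.1115e+09 m^3


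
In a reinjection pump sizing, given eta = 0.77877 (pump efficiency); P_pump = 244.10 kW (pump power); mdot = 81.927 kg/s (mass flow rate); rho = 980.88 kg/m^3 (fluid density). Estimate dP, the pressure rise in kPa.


dP = P_pump * rho * eta / mdot
dP = 244.10 * 980.88 * 0.77877 / 81.927
dP = 2276.0 kPa


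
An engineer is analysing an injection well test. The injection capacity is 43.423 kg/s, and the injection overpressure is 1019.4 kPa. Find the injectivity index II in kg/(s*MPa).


II = mdot * 1000 / dP
II = 43.423 * 1000 / 1019.4
II = 42.597 kg/(s*MPa)


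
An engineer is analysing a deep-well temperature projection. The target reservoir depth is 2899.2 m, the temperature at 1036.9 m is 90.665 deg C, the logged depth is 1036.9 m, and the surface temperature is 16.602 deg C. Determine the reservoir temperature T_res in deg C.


Step 1: grad = (T_d1 - T_surf)/d1 * 1000 = (90.665 - 16.602)/1036.9 * 1000 = 71.42733 deg C/km
Step 2: T_res = T_surf + grad*d2/1000 = 16.602 + 71.42733*2899.2/1000 = 223.68 deg C
T_res = 223.68 deg C


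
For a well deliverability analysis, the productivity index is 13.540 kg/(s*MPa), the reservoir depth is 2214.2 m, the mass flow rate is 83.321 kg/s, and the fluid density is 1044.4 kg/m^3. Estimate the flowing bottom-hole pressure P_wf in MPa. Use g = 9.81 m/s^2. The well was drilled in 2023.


Step 1: P_i = rho*g*h/1e6 = 1044.4*9.81*2214.2/1e6 = 22.68573 MPa
Step 2: P_wf = P_i - mdot/PI = 22.68573 - 83.321/13.54 = 16.532 MPa
P_wf = 16.532 MPa


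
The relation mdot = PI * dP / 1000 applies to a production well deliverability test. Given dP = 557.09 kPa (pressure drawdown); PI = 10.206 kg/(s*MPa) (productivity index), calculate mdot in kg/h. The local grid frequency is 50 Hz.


mdot = PI * dP / 1000
mdot = 10.206 * 557.09 / 1000
mdot = 5.685661 kg/s
Convert: 5.685661 kg/s * 3600.0 = 20468 kg/h
mdot = 20468 kg/h


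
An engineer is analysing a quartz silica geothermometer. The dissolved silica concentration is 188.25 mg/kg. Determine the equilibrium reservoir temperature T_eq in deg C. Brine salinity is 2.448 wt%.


T_eq = 1309 / (5.19 - log10(SiO2)) - 273.15
T_eq = 1309 / (5.19 - log10(188.25)) - 273.15
T_eq = 175.87 deg C


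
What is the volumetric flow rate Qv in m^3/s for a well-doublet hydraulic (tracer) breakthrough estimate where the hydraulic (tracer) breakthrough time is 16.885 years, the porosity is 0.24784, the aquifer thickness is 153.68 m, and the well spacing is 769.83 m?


Qv = pi*hr*phi*L^2 / (3*t_bt*365.25*86400)
Qv = pi*153.68*0.24784*769.83^2 / (3*16.885*365.25*86400)
Qv = 0.044361 m^3/s


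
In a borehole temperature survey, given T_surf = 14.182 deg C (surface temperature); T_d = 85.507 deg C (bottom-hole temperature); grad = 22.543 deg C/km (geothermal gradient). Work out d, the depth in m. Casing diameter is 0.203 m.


d = (T_d - T_surf) / grad * 1000
d = (85.507 - 14.182) / 22.543 * 1000
d = 3164.0 m


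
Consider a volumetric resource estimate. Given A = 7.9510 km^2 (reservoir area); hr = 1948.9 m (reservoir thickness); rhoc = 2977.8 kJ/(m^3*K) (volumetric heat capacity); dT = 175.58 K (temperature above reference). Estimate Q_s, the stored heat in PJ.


Step 1: Vr = A*1e6*hr = 7.951*1e6*1948.9 = 1.549570e+10 m^3
Step 2: Q_s = Vr*rhoc*dT/1e12 = 1.549570e+10*2977.8*175.58/1e12 = 8101.8 PJ
Q_s = 8101.8 PJ


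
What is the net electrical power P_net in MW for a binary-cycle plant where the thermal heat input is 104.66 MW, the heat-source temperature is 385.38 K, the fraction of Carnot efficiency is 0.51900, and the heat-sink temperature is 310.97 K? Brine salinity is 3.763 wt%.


Step 1: eta = (1 - Tc/Th)*f = (1 - 310.97/385.38)*0.519 = 0.1002096
Step 2: P_net = eta * Q_in = 0.1002096 * 104.66 = 10.488 MW
P_net = 10.488 MW


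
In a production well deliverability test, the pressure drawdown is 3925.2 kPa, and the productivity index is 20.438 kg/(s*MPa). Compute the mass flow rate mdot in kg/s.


mdot = PI * dP / 1000
mdot = 20.438 * 3925.2 / 1000
mdot = 80.223 kg/s


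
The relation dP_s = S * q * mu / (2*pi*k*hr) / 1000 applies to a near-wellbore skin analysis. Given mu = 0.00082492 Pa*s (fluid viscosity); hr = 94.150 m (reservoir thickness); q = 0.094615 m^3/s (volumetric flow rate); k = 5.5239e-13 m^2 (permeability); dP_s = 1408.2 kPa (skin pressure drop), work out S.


S = dP_s * 1000 * 2*pi*k*hr / (q*mu)
S = 1408.2 * 1000 * 2*pi*5.5239e-13*94.150 / (0.094615*0.00082492)
S = 5.8957


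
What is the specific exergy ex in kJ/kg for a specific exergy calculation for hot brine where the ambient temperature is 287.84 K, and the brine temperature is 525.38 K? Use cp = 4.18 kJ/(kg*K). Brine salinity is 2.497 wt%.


ex = cp * ((T_b - T_0) - T_0 * ln(T_b/T_0))
ex = 4.18 * ((525.38 - 287.84) - 287.84 * ln(525.38/287.84))
ex = 268.95 kJ/kg


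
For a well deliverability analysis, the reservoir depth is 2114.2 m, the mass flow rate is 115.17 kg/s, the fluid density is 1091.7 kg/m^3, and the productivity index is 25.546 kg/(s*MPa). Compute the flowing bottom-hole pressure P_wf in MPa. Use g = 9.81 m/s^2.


Step 1: P_i = rho*g*h/1e6 = 1091.7*9.81*2114.2/1e6 = 22.64219 MPa
Step 2: P_wf = P_i - mdot/PI = 22.64219 - 115.17/25.546 = 18.134 MPa
P_wf = 18.134 MPa


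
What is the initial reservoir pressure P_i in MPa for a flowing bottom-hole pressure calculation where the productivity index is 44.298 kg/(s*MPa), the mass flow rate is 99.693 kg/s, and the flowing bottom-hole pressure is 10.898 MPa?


P_i = P_wf + mdot / PI
P_i = 10.898 + 99.693 / 44.298
P_i = 13.149 MPa


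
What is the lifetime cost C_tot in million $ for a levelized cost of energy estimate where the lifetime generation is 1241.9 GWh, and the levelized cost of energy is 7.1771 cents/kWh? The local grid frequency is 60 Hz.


C_tot = LCOE / 100 * E_tot
C_tot = 7.1771 / 100 * 1241.9
C_tot = 89.132 million $


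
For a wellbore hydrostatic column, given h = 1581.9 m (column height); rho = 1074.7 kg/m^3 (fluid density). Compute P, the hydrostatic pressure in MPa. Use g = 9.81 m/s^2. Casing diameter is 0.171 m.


P = rho * g * h / 1e6
P = 1074.7 * 9.81 * 1581.9 / 1e6
P = 16.678 MPa


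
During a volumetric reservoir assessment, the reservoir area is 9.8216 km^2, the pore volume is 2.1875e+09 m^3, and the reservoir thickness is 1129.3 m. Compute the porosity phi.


phi = Vp / (A * 1e6 * hr)
phi = 2.1875e+09 / (9.8216 * 1e6 * 1129.3)
phi = 0.19722


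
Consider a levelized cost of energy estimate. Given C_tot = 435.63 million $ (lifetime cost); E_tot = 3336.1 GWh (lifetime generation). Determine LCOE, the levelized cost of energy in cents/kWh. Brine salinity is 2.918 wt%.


LCOE = C_tot / E_tot * 100
LCOE = 435.63 / 3336.1 * 100
LCOE = 13.058 cents/kWh


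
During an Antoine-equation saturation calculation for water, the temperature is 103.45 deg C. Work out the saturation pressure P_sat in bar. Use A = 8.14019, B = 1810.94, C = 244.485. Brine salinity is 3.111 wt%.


P_sat = 10^(A - B/(C + T)) / 760 * 0.101325
P_sat = 10^(8.14019 - 1810.94/(244.485 + 103.45)) / 760 * 0.101325
P_sat = 0.1148868 MPa
Convert: 0.1148868 MPa * 10.0 = 1.1489 bar
P_sat = 1.1489 bar


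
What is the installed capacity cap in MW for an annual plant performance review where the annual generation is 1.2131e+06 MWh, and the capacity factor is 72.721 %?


cap = E_a / (CF/100 * 8760)
cap = 1.2131e+06 / (72.721/100 * 8760)
cap = 190.43 MW


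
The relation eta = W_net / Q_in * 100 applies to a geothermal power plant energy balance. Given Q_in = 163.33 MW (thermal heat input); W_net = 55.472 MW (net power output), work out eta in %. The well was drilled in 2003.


eta = W_net / Q_in * 100
eta = 55.472 / 163.33 * 100
eta = 33.963 %


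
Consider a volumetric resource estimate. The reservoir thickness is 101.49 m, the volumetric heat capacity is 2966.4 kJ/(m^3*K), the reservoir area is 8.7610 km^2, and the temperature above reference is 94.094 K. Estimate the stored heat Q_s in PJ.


Step 1: Vr = A*1e6*hr = 8.761*1e6*101.49 = 8.891539e+08 m^3
Step 2: Q_s = Vr*rhoc*dT/1e12 = 8.891539e+08*2966.4*94.094/1e12 = 248.18 PJ
Q_s = 248.18 PJ


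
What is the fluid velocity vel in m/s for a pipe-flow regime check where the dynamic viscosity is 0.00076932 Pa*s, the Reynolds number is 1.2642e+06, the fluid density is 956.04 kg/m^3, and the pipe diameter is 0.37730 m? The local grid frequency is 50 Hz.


vel = Re * mu / (rho * D)
vel = 1.2642e+06 * 0.00076932 / (956.04 * 0.37730)
vel = 2.6962 m/s


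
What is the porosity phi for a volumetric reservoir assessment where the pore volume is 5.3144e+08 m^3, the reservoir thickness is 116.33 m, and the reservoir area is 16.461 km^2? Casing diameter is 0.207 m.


phi = Vp / (A * 1e6 * hr)
phi = 5.3144e+08 / (16.461 * 1e6 * 116.33)
phi = 0.27753


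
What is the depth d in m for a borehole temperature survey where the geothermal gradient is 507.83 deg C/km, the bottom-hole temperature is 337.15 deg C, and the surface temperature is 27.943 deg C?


d = (T_d - T_surf) / grad * 1000
d = (337.15 - 27.943) / 507.83 * 1000
d = 608.88 m


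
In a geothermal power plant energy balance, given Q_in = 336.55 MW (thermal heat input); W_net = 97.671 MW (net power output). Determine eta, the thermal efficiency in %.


eta = W_net / Q_in * 100
eta = 97.671 / 336.55 * 100
eta = 29.021 %


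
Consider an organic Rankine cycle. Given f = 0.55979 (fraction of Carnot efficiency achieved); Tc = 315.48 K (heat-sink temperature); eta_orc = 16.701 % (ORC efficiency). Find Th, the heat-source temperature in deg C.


Th = Tc / (1 - (eta_orc/100)/f)
Th = 315.48 / (1 - (16.701/100)/0.55979)
Th = 449.6221 K
Convert to deg C: 449.6221 - 273.15 = 176.47 deg C
Th = 176.47 deg C


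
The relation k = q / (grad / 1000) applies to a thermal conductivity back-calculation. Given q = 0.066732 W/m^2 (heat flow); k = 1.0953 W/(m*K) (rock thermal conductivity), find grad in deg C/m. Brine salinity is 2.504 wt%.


grad = q / k * 1000
grad = 0.066732 / 1.0953 * 1000
grad = 60.92577 deg C/km
Convert: 60.92577 deg C/km * 0.001 = 0.060926 deg C/m
grad = 0.060926 deg C/m


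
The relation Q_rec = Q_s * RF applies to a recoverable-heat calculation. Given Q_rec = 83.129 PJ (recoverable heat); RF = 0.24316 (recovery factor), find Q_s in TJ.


Q_s = Q_rec / RF
Q_s = 83.129 / 0.24316
Q_s = 341.8696 PJ
Convert: 341.8696 PJ * 1000.0 = 3.4187e+05 TJ
Q_s = 3.4187e+05 TJ


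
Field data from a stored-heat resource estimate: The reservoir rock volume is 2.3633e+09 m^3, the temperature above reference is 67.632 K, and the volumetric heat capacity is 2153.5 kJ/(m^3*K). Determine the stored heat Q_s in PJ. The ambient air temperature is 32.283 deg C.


Q_s = Vr * rhoc * dT / 1e12
Q_s = 2.3633e+09 * 2153.5 * 67.632 / 1e12
Q_s = 344.20 PJ


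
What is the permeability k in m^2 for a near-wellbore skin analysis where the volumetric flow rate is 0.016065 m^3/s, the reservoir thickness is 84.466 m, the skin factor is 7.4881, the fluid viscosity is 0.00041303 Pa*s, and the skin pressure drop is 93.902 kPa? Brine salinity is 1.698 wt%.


k = S*q*mu / (2*pi*dP_s*1000*hr)
k = 7.4881*0.016065*0.00041303 / (2*pi*93.902*1000*84.466)
k = 9.9700e-13 m^2


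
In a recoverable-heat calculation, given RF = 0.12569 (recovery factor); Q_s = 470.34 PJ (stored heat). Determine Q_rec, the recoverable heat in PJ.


Q_rec = Q_s * RF
Q_rec = 470.34 * 0.12569
Q_rec = 59.117 PJ


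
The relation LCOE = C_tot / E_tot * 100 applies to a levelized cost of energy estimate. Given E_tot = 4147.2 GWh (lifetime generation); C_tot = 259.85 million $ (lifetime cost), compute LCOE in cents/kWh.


LCOE = C_tot / E_tot * 100
LCOE = 259.85 / 4147.2 * 100
LCOE = 6.2657 cents/kWh


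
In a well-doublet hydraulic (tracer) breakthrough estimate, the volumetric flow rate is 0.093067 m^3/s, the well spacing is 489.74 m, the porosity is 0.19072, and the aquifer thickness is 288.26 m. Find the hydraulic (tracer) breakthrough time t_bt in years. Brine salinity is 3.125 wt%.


t_bt = pi * hr * phi * L^2 / (3 * Qv) / (365.25*86400)
t_bt = pi * 288.26 * 0.19072 * 489.74^2 / (3 * 0.093067) / (365.25*86400)
t_bt = 4.7015 years


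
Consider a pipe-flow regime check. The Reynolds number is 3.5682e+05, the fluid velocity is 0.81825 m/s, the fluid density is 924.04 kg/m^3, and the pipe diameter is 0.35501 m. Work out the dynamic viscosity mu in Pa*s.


mu = rho * vel * D / Re
mu = 924.04 * 0.81825 * 0.35501 / 3.5682e+05
mu = 0.00075226 Pa*s


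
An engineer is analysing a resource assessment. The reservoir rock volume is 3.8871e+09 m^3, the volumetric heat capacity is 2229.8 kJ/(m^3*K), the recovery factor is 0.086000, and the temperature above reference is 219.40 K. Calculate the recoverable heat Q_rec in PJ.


Step 1: Q_s = Vr*rhoc*dT/1e12 = 3.8871e+09*2229.8*219.4/1e12 = 1901.640 PJ
Step 2: Q_rec = Q_s * RF = 1901.640 * 0.086 = 163.54 PJ
Q_rec = 163.54 PJ


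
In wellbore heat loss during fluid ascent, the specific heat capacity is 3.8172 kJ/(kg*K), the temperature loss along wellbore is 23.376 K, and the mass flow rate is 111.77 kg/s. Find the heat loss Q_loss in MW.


Q_loss = mdot * cp * dT
Q_loss = 111.77 * 3.8172 * 23.376
Q_loss = 9973.334 kW
Convert: 9973.334 kW * 0.001 = 9.9733 MW
Q_loss = 9.9733 MW


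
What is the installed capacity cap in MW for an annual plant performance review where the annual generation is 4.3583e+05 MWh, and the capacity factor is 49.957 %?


cap = E_a / (CF/100 * 8760)
cap = 4.3583e+05 / (49.957/100 * 8760)
cap = 99.590 MW


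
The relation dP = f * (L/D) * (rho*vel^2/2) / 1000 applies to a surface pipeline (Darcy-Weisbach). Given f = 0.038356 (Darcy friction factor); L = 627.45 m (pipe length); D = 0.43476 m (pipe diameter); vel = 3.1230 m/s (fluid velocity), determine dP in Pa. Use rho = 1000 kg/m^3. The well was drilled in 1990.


dP = f * (L/D) * (rho*vel^2/2) / 1000
dP = 0.038356 * (627.45/0.43476) * (1000*3.1230^2/2) / 1000
dP = 269.9460 kPa
Convert: 269.9460 kPa * 1000.0 = 2.6995e+05 Pa
dP = 2.6995e+05 Pa


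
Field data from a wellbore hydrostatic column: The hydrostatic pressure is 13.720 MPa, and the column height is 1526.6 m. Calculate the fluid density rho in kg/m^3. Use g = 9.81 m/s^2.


rho = P * 1e6 / (g * h)
rho = 13.720 * 1e6 / (9.81 * 1526.6)
rho = 916.14 kg/m^3


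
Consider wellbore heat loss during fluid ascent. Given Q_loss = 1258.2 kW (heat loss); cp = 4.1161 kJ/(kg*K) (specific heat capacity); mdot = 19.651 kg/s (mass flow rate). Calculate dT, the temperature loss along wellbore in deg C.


dT = Q_loss / (mdot * cp)
dT = 1258.2 / (19.651 * 4.1161)
dT = 15.55533 K
Convert (temperature difference, 1 K = 1 deg C): 15.55533 K = 15.55533 deg C
dT = 15.555 deg C


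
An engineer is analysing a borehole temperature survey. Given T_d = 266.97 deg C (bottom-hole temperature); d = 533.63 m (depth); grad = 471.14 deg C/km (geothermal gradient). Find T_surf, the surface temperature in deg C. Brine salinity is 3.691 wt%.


T_surf = T_d - grad * d / 1000
T_surf = 266.97 - 471.14 * 533.63 / 1000
T_surf = 15.556 deg C


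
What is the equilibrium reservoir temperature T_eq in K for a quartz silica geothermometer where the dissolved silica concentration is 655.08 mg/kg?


T_eq = 1309 / (5.19 - log10(SiO2)) - 273.15
T_eq = 1309 / (5.19 - log10(655.08)) - 273.15
T_eq = 278.3084 deg C
Convert to K: 278.3084 + 273.15 = 551.46 K
T_eq = 551.46 K


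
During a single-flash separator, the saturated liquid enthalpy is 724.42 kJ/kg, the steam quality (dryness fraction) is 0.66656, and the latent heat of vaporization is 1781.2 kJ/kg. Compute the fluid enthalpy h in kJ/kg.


h = hf + x * hfg
h = 724.42 + 0.66656 * 1781.2
h = 1911.7 kJ/kg


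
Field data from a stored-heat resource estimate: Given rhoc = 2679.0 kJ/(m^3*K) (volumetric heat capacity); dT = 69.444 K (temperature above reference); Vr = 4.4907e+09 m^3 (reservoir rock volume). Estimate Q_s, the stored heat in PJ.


Q_s = Vr * rhoc * dT / 1e12
Q_s = 4.4907e+09 * 2679.0 * 69.444 / 1e12
Q_s = 835.45 PJ


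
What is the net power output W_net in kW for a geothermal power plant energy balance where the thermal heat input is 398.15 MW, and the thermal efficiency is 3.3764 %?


W_net = eta / 100 * Q_in
W_net = 3.3764 / 100 * 398.15
W_net = 13.44314 MW
Convert: 13.44314 MW * 1000.0 = 13443 kW
W_net = 13443 kW


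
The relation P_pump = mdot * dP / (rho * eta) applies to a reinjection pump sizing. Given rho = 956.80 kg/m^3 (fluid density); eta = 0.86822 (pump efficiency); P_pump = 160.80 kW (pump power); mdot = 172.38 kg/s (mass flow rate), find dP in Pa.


dP = P_pump * rho * eta / mdot
dP = 160.80 * 956.80 * 0.86822 / 172.38
dP = 774.9080 kPa
Convert: 774.9080 kPa * 1000.0 = 7.7491e+05 Pa
dP = 7.7491e+05 Pa


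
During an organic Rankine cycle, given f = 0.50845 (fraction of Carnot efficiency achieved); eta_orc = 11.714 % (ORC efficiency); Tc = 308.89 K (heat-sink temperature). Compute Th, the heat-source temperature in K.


Th = Tc / (1 - (eta_orc/100)/f)
Th = 308.89 / (1 - (11.714/100)/0.50845)
Th = 401.36 K


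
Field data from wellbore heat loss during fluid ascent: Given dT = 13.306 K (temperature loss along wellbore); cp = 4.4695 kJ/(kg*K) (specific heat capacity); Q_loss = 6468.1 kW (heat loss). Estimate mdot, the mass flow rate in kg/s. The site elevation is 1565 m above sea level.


mdot = Q_loss / (cp * dT)
mdot = 6468.1 / (4.4695 * 13.306)
mdot = 108.76 kg/s


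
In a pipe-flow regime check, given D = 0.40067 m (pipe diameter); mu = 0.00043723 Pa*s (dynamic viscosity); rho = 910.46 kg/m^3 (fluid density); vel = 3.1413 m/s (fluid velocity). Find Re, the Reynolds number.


Re = rho * vel * D / mu
Re = 910.46 * 3.1413 * 0.40067 / 0.00043723
Re = 2.6209e+06


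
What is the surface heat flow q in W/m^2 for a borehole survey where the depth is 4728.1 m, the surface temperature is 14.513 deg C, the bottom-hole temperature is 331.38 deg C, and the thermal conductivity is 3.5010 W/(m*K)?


Step 1: grad = (T_d - T_surf)/d * 1000 = (331.38 - 14.513)/4728.1 * 1000 = 67.01783 deg C/km
Step 2: q = k * grad / 1000 = 3.501 * 67.01783 / 1000 = 0.23463 W/m^2
q = 0.23463 W/m^2


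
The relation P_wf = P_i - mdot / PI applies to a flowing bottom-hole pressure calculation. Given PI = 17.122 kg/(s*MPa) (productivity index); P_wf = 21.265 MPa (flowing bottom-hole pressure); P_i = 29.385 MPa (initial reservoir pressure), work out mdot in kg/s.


mdot = (P_i - P_wf) * PI
mdot = (29.385 - 21.265) * 17.122
mdot = 139.03 kg/s


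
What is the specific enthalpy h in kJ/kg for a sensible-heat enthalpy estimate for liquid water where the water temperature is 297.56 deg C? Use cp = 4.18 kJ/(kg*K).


h = cp * T
h = 4.18 * 297.56
h = 1243.8 kJ/kg


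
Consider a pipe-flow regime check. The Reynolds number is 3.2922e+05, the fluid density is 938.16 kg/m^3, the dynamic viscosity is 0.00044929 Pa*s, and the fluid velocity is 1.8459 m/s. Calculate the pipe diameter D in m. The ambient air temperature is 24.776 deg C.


D = Re * mu / (rho * vel)
D = 3.2922e+05 * 0.00044929 / (938.16 * 1.8459)
D = 0.085414 m


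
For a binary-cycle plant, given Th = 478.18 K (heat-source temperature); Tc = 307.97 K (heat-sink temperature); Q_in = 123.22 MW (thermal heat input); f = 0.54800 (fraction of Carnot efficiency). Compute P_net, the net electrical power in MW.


Step 1: eta = (1 - Tc/Th)*f = (1 - 307.97/478.18)*0.548 = 0.1950627
Step 2: P_net = eta * Q_in = 0.1950627 * 123.22 = 24.036 MW
P_net = 24.036 MW


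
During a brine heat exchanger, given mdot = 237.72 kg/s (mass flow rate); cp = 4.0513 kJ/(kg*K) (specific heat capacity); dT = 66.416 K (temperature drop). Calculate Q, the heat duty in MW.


Q = mdot * cp * dT / 1000
Q = 237.72 * 4.0513 * 66.416 / 1000
Q = 63.964 MW


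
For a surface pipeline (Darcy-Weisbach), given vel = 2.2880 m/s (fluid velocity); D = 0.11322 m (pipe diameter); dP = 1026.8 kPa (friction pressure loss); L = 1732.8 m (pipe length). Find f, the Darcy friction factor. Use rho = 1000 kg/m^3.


f = dP*1000 / ((L/D)*(rho*vel^2/2))
f = 1026.8*1000 / ((1732.8/0.11322)*(1000*2.2880^2/2))
f = 0.025632


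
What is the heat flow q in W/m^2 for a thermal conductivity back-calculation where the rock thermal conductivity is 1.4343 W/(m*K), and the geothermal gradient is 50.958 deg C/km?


q = k * grad / 1000
q = 1.4343 * 50.958 / 1000
q = 0.073089 W/m^2


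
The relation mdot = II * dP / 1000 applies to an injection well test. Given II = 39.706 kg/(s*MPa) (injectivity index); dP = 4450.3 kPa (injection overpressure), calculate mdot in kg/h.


mdot = II * dP / 1000
mdot = 39.706 * 4450.3 / 1000
mdot = 176.7036 kg/s
Convert: 176.7036 kg/s * 3600.0 = 6.3613e+05 kg/h
mdot = 6.3613e+05 kg/h


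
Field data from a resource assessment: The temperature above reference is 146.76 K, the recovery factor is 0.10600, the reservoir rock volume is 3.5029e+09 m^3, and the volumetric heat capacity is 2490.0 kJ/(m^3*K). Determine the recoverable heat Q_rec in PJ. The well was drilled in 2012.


Step 1: Q_s = Vr*rhoc*dT/1e12 = 3.5029e+09*2490.0*146.76/1e12 = 1280.073 PJ
Step 2: Q_rec = Q_s * RF = 1280.073 * 0.106 = 135.69 PJ
Q_rec = 135.69 PJ


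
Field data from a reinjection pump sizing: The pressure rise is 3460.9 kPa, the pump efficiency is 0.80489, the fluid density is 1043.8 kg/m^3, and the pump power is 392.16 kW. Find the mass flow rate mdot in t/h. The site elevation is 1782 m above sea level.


mdot = P_pump * rho * eta / dP
mdot = 392.16 * 1043.8 * 0.80489 / 3460.9
mdot = 95.19805 kg/s
Convert: 95.19805 kg/s * 3.6 = 342.71 t/h
mdot = 342.71 t/h


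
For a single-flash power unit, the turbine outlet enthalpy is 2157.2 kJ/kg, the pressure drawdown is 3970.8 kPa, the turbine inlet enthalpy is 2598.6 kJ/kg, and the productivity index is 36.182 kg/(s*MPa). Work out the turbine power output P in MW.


Step 1: mdot = PI * dP / 1000 = 36.182 * 3970.8 / 1000 = 143.6715 kg/s
Step 2: P = mdot*(h_in - h_out)/1000 = 143.6715*(2598.6 - 2157.2)/1000 = 63.417 MW
P = 63.417 MW


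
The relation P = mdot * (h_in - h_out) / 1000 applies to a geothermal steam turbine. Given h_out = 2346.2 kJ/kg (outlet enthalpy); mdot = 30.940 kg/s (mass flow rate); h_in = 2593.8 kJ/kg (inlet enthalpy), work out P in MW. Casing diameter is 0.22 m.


P = mdot * (h_in - h_out) / 1000
P = 30.940 * (2593.8 - 2346.2) / 1000
P = 7.6607 MW


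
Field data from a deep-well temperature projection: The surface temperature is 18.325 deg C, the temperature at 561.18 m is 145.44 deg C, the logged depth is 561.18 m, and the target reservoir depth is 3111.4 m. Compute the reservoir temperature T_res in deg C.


Step 1: grad = (T_d1 - T_surf)/d1 * 1000 = (145.44 - 18.325)/561.18 * 1000 = 226.5138 deg C/km
Step 2: T_res = T_surf + grad*d2/1000 = 18.325 + 226.5138*3111.4/1000 = 723.10 deg C
T_res = 723.10 deg C


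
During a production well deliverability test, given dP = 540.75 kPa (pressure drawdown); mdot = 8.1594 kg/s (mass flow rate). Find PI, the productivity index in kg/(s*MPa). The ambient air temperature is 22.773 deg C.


PI = mdot * 1000 / dP
PI = 8.1594 * 1000 / 540.75
PI = 15.089 kg/(s*MPa)


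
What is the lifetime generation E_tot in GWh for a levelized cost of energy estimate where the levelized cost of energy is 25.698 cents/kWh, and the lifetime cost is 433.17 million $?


E_tot = C_tot / LCOE * 100
E_tot = 433.17 / 25.698 * 100
E_tot = 1685.6 GWh


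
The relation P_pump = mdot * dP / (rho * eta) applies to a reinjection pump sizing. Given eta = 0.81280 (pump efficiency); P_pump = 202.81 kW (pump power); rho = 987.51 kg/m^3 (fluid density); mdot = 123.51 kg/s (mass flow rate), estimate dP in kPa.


dP = P_pump * rho * eta / mdot
dP = 202.81 * 987.51 * 0.81280 / 123.51
dP = 1318.0 kPa


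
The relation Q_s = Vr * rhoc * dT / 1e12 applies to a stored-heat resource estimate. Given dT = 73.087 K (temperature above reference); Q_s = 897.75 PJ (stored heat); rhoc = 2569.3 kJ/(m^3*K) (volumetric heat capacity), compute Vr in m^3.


Vr = Q_s * 1e12 / (rhoc * dT)
Vr = 897.75 * 1e12 / (2569.3 * 73.087)
Vr = 4.7808e+09 m^3


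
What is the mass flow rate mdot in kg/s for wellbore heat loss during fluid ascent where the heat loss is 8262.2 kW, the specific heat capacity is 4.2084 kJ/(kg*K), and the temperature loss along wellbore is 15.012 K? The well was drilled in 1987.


mdot = Q_loss / (cp * dT)
mdot = 8262.2 / (4.2084 * 15.012)
mdot = 130.78 kg/s


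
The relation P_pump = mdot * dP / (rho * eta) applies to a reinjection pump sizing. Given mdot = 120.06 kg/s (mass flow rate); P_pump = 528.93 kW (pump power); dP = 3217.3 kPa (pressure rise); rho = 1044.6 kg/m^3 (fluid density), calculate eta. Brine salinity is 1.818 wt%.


eta = mdot * dP / (rho * P_pump)
eta = 120.06 * 3217.3 / (1044.6 * 528.93)
eta = 0.69910


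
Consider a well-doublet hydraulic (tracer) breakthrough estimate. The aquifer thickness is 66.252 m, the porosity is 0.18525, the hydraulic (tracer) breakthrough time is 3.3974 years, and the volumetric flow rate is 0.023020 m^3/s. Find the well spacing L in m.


L = sqrt(t_bt*365.25*86400*3*Qv / (pi*hr*phi))
L = sqrt(3.3974*365.25*86400*3*0.023020 / (pi*66.252*0.18525))
L = 438.21 m


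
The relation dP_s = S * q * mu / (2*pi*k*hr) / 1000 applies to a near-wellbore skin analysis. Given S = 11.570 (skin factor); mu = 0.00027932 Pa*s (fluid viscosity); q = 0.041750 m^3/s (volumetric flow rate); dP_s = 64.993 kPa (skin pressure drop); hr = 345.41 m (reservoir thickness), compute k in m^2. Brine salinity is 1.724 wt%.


k = S*q*mu / (2*pi*dP_s*1000*hr)
k = 11.570*0.041750*0.00027932 / (2*pi*64.993*1000*345.41)
k = 9.5656e-13 m^2


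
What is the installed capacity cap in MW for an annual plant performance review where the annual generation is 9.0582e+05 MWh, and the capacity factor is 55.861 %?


cap = E_a / (CF/100 * 8760)
cap = 9.0582e+05 / (55.861/100 * 8760)
cap = 185.11 MW


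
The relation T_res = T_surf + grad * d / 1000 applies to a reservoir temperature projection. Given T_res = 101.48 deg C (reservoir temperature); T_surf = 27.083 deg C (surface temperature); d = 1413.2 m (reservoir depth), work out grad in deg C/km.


grad = (T_res - T_surf) / d * 1000
grad = (101.48 - 27.083) / 1413.2 * 1000
grad = 52.644 deg C/km


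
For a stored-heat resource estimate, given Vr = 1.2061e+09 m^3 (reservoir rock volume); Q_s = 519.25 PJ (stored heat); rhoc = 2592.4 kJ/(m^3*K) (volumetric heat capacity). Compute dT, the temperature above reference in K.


dT = Q_s * 1e12 / (Vr * rhoc)
dT = 519.25 * 1e12 / (1.2061e+09 * 2592.4)
dT = 166.07 K


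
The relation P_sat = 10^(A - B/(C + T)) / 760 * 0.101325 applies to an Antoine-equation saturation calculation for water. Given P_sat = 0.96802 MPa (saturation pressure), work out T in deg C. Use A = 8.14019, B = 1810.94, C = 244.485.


T = B / (A - log10(P_sat * 760 / 0.101325)) - C
T = 1810.94 / (8.14019 - log10(0.96802 * 760 / 0.101325)) - 244.485
T = 178.71 deg C


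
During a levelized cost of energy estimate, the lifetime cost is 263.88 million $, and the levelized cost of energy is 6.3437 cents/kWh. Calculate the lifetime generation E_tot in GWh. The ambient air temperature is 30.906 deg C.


E_tot = C_tot / LCOE * 100
E_tot = 263.88 / 6.3437 * 100
E_tot = 4159.7 GWh


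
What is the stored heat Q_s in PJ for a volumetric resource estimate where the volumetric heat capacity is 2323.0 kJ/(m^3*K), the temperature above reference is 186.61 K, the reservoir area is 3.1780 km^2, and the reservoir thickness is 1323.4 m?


Step 1: Vr = A*1e6*hr = 3.178*1e6*1323.4 = 4.205765e+09 m^3
Step 2: Q_s = Vr*rhoc*dT/1e12 = 4.205765e+09*2323.0*186.61/1e12 = 1823.2 PJ
Q_s = 1823.2 PJ


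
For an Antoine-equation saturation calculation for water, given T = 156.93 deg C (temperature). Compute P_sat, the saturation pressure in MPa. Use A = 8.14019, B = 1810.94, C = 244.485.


P_sat = 10^(A - B/(C + T)) / 760 * 0.101325
P_sat = 10^(8.14019 - 1810.94/(244.485 + 156.93)) / 760 * 0.101325
P_sat = 0.56716 MPa


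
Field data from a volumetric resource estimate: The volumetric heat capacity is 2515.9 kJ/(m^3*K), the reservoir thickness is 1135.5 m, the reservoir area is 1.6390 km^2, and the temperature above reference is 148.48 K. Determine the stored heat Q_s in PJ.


Step 1: Vr = A*1e6*hr = 1.639*1e6*1135.5 = 1.861084e+09 m^3
Step 2: Q_s = Vr*rhoc*dT/1e12 = 1.861084e+09*2515.9*148.48/1e12 = 695.23 PJ
Q_s = 695.23 PJ


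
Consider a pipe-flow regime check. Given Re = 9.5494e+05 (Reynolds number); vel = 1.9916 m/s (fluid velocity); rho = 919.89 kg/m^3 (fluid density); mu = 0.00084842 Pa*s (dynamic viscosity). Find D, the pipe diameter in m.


D = Re * mu / (rho * vel)
D = 9.5494e+05 * 0.00084842 / (919.89 * 1.9916)
D = 0.44223 m


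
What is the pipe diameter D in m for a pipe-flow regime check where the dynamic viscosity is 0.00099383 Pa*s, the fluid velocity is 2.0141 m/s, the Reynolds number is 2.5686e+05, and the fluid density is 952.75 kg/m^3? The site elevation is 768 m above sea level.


D = Re * mu / (rho * vel)
D = 2.5686e+05 * 0.00099383 / (952.75 * 2.0141)
D = 0.13303 m


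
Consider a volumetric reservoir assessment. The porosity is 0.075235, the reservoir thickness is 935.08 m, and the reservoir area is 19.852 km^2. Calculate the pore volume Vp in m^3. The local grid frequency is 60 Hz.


Vp = A * 1e6 * hr * phi
Vp = 19.852 * 1e6 * 935.08 * 0.075235
Vp = 1.3966e+09 m^3


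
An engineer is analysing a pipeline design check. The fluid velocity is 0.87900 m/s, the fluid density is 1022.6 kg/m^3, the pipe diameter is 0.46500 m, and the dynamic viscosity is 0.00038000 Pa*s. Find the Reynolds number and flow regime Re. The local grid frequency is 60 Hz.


Step 1: Re = rho*vel*D/mu = 1022.6*0.879*0.465/0.00038 = 1.0999e+06
Step 2: Re = 1.0999e+06 > 4000, so flow is turbulent.
Re = 1.0999e+06 (turbulent)


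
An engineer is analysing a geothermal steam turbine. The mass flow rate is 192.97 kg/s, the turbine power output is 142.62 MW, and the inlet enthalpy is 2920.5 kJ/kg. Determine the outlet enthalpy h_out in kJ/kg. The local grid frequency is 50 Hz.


h_out = h_in - P * 1000 / mdot
h_out = 2920.5 - 142.62 * 1000 / 192.97
h_out = 2181.4 kJ/kg
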